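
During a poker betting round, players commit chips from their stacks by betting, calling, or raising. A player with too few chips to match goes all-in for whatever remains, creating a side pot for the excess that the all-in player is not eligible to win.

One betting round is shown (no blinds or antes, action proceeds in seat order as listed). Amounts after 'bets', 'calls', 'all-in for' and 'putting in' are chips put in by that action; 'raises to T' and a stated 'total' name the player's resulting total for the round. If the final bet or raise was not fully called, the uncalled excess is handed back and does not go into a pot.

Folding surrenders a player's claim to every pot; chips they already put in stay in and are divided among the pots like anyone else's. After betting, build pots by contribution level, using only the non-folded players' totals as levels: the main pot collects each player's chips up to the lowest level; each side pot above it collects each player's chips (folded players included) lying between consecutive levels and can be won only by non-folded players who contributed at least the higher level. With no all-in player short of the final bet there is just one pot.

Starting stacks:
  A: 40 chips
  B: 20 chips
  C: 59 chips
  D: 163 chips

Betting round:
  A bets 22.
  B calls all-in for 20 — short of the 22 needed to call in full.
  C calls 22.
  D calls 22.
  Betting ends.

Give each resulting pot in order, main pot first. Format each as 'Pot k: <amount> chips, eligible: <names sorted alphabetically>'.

Pot 1: 80 chips, eligible: A, B, C, D
Pot 2: 6 chips, eligible: A, C, D

Derivation:
Contributions: A=22, B=20, C=22, D=22
Pot levels (distinct totals of non-folded players): 20, 22
Layer 1-20: 20 each from A, B, C, D = 20*4 = 80 chips; eligible A, B, C, D
Layer 21-22: 2 each from A, C, D = 2*3 = 6 chips; eligible A, C, D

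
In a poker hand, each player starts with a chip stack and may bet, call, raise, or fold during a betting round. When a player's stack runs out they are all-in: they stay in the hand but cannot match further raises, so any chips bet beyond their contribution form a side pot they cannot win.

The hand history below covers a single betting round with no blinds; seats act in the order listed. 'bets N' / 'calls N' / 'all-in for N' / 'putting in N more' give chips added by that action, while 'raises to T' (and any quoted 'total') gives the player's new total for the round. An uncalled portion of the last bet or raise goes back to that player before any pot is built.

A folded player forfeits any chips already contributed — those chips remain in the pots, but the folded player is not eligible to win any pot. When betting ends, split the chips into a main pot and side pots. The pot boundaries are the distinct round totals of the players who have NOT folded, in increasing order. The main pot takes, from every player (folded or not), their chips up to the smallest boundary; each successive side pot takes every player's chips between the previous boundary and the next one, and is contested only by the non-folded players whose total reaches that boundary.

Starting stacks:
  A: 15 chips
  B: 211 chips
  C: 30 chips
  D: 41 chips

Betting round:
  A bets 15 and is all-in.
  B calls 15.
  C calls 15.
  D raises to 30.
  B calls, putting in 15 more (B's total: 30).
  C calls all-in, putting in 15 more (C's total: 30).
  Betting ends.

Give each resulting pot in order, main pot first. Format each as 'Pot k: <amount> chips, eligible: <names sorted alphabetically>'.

Pot 1: 60 chips, eligible: A, B, C, D
Pot 2: 45 chips, eligible: B, C, D

Derivation:
Contributions: A=15, B=30, C=30, D=30
Pot levels (distinct totals of non-folded players): 15, 30
Layer 1-15: 15 each from A, B, C, D = 15*4 = 60 chips; eligible A, B, C, D
Layer 16-30: 15 each from B, C, D = 15*3 = 45 chips; eligible B, C, D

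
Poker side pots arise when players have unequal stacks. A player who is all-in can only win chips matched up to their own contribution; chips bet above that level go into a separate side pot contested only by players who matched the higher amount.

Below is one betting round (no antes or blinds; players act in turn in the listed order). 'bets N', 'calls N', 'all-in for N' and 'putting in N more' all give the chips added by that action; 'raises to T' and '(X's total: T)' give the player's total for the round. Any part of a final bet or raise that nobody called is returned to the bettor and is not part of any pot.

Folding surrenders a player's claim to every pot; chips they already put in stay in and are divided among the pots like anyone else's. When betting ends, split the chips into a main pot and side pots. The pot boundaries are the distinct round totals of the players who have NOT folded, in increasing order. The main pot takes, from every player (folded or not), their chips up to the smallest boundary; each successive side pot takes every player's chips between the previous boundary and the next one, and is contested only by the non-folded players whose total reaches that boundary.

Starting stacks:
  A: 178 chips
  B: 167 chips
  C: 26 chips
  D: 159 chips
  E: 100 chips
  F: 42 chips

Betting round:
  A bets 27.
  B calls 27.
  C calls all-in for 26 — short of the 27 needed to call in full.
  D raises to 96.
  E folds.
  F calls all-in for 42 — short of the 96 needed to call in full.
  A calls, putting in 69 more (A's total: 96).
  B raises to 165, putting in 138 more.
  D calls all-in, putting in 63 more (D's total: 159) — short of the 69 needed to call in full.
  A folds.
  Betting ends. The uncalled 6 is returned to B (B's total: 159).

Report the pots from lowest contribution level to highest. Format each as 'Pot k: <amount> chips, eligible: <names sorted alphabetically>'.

Pot 1: 130 chips, eligible: B, C, D, F
Pot 2: 64 chips, eligible: B, D, F
Pot 3: 288 chips, eligible: B, D

Derivation:
Contributions (after 6 returned to B): A=96, B=159, C=26, D=159, F=42
Folded: A, E
Pot levels (distinct totals of non-folded players): 26, 42, 159
Layer 1-26: 26 each from A, B, C, D, F = 26*5 = 130 chips; eligible B, C, D, F
Layer 27-42: 16 each from A, B, D, F = 16*4 = 64 chips; eligible B, D, F
Layer 43-159: A 54 + B 117 + D 117 = 288 chips; eligible B, D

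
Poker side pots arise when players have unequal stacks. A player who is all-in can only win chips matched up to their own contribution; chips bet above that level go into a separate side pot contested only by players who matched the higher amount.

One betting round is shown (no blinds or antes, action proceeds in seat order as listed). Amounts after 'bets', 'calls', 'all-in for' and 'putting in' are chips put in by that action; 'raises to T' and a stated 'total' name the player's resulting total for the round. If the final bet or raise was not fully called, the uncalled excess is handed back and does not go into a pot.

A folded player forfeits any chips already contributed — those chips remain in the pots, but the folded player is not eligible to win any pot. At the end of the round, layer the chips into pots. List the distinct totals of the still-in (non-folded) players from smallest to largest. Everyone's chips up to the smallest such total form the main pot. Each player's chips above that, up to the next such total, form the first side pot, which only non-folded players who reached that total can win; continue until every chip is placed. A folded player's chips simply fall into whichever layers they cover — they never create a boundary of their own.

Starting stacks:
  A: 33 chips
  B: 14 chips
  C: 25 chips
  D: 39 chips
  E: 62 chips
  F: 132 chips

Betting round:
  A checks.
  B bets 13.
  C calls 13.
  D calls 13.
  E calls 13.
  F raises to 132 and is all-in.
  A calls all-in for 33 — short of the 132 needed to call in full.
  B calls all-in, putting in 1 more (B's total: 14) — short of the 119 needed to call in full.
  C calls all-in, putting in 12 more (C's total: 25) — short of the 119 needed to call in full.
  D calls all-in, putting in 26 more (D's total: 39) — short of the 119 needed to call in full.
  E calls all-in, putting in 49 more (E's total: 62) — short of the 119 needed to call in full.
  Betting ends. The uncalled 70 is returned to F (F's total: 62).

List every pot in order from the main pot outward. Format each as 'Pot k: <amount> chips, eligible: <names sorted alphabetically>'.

Pot 1: 84 chips, eligible: A, B, C, D, E, F
Pot 2: 55 chips, eligible: A, C, D, E, F
Pot 3: 32 chips, eligible: A, D, E, F
Pot 4: 18 chips, eligible: D, E, F
Pot 5: 46 chips, eligible: E, F

Derivation:
Contributions (after 70 returned to F): A=33, B=14, C=25, D=39, E=62, F=62
Pot levels (distinct totals of non-folded players): 14, 25, 33, 39, 62
Layer 1-14: 14 each from A, B, C, D, E, F = 14*6 = 84 chips; eligible A, B, C, D, E, F
Layer 15-25: 11 each from A, C, D, E, F = 11*5 = 55 chips; eligible A, C, D, E, F
Layer 26-33: 8 each from A, D, E, F = 8*4 = 32 chips; eligible A, D, E, F
Layer 34-39: 6 each from D, E, F = 6*3 = 18 chips; eligible D, E, F
Layer 40-62: 23 each from E, F = 23*2 = 46 chips; eligible E, F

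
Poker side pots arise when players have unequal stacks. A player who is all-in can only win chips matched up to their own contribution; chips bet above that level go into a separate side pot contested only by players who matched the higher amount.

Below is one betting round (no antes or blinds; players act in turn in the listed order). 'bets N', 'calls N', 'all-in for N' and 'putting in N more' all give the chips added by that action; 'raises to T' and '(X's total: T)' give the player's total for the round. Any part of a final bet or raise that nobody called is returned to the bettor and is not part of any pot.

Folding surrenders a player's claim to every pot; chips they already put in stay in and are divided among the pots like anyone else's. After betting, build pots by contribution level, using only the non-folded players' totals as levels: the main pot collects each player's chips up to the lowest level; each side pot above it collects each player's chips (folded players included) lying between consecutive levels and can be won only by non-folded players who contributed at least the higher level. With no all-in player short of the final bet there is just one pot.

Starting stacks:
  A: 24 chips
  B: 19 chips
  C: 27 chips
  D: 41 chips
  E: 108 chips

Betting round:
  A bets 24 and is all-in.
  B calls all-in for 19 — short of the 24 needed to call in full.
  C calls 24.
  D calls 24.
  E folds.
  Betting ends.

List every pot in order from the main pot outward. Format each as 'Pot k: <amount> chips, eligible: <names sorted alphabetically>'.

Contributions: A=24, B=19, C=24, D=24
Folded: E
Pot levels (distinct totals of non-folded players): 19, 24
Layer 1-19: 19 each from A, B, C, D = 19*4 = 76 chips; eligible A, B, C, D
Layer 20-24: 5 each from A, C, D = 5*3 = 15 chips; eligible A, C, D

Pot 1: 76 chips, eligible: A, B, C, D
Pot 2: 15 chips, eligible: A, C, D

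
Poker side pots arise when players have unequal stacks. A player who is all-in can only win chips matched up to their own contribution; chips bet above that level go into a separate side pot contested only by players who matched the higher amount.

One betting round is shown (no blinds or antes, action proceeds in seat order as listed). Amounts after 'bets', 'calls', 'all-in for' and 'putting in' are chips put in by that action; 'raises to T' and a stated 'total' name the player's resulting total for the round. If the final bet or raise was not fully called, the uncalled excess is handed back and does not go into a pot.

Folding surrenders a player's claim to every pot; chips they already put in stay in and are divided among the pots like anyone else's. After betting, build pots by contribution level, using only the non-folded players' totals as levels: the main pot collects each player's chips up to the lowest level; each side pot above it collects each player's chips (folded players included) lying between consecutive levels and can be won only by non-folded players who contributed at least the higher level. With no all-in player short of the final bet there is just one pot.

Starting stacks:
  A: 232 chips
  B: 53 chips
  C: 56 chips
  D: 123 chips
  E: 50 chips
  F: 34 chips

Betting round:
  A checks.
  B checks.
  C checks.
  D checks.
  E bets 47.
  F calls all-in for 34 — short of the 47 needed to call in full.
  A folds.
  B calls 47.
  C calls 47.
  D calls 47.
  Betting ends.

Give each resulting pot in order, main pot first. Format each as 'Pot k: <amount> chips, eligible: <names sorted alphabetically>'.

Pot 1: 170 chips, eligible: B, C, D, E, F
Pot 2: 52 chips, eligible: B, C, D, E

Derivation:
Contributions: B=47, C=47, D=47, E=47, F=34
Folded: A
Pot levels (distinct totals of non-folded players): 34, 47
Layer 1-34: 34 each from B, C, D, E, F = 34*5 = 170 chips; eligible B, C, D, E, F
Layer 35-47: 13 each from B, C, D, E = 13*4 = 52 chips; eligible B, C, D, E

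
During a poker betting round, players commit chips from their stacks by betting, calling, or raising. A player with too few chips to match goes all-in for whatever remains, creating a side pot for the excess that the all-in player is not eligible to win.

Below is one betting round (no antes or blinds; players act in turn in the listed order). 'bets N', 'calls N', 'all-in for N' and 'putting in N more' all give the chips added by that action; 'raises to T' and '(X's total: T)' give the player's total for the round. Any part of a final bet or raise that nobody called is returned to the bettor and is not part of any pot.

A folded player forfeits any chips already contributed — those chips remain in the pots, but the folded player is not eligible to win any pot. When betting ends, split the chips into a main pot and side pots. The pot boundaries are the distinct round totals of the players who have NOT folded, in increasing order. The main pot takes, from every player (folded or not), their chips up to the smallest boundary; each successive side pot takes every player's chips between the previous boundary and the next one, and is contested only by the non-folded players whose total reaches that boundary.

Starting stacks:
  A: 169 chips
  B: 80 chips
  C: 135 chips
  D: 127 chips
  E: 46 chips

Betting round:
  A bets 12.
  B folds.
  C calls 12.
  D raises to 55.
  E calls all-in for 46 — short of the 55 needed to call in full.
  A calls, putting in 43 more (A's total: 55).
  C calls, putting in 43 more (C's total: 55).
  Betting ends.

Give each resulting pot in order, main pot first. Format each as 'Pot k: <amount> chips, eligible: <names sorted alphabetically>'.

Pot 1: 184 chips, eligible: A, C, D, E
Pot 2: 27 chips, eligible: A, C, D

Derivation:
Contributions: A=55, C=55, D=55, E=46
Folded: B
Pot levels (distinct totals of non-folded players): 46, 55
Layer 1-46: 46 each from A, C, D, E = 46*4 = 184 chips; eligible A, C, D, E
Layer 47-55: 9 each from A, C, D = 9*3 = 27 chips; eligible A, C, D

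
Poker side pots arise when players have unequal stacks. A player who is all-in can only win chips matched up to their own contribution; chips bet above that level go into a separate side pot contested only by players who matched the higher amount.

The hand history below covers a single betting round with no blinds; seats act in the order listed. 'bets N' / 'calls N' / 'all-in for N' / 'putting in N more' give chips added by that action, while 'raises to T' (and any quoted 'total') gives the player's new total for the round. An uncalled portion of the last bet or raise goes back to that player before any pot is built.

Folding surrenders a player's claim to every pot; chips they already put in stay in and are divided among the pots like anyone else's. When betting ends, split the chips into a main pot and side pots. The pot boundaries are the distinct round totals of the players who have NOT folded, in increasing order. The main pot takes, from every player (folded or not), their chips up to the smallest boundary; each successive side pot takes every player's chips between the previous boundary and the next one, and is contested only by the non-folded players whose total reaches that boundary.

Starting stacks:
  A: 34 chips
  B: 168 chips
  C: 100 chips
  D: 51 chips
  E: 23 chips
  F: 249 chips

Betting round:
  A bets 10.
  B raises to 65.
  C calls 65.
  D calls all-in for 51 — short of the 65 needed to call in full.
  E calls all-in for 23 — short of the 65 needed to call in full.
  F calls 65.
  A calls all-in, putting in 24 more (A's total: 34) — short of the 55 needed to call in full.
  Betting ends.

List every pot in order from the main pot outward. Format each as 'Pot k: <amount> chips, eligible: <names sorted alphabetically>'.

Pot 1: 138 chips, eligible: A, B, C, D, E, F
Pot 2: 55 chips, eligible: A, B, C, D, F
Pot 3: 68 chips, eligible: B, C, D, F
Pot 4: 42 chips, eligible: B, C, F

Derivation:
Contributions: A=34, B=65, C=65, D=51, E=23, F=65
Pot levels (distinct totals of non-folded players): 23, 34, 51, 65
Layer 1-23: 23 each from A, B, C, D, E, F = 23*6 = 138 chips; eligible A, B, C, D, E, F
Layer 24-34: 11 each from A, B, C, D, F = 11*5 = 55 chips; eligible A, B, C, D, F
Layer 35-51: 17 each from B, C, D, F = 17*4 = 68 chips; eligible B, C, D, F
Layer 52-65: 14 each from B, C, F = 14*3 = 42 chips; eligible B, C, F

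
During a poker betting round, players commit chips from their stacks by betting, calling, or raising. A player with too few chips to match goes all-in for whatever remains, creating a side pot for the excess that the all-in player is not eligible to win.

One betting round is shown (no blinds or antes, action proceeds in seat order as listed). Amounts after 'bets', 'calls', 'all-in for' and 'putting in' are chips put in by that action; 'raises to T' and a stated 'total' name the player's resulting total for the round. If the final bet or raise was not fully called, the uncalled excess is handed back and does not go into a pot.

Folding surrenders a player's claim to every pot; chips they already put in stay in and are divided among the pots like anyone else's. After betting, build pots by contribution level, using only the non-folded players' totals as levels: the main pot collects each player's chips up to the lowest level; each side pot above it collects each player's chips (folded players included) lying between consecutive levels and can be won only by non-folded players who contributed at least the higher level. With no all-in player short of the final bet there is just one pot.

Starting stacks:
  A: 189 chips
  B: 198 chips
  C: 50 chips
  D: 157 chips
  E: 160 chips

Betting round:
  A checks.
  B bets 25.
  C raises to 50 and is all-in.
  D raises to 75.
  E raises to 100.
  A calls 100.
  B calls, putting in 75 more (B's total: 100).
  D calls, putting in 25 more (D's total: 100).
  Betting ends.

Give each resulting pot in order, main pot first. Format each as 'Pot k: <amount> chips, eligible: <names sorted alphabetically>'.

Contributions: A=100, B=100, C=50, D=100, E=100
Pot levels (distinct totals of non-folded players): 50, 100
Layer 1-50: 50 each from A, B, C, D, E = 50*5 = 250 chips; eligible A, B, C, D, E
Layer 51-100: 50 each from A, B, D, E = 50*4 = 200 chips; eligible A, B, D, E

Pot 1: 250 chips, eligible: A, B, C, D, E
Pot 2: 200 chips, eligible: A, B, D, E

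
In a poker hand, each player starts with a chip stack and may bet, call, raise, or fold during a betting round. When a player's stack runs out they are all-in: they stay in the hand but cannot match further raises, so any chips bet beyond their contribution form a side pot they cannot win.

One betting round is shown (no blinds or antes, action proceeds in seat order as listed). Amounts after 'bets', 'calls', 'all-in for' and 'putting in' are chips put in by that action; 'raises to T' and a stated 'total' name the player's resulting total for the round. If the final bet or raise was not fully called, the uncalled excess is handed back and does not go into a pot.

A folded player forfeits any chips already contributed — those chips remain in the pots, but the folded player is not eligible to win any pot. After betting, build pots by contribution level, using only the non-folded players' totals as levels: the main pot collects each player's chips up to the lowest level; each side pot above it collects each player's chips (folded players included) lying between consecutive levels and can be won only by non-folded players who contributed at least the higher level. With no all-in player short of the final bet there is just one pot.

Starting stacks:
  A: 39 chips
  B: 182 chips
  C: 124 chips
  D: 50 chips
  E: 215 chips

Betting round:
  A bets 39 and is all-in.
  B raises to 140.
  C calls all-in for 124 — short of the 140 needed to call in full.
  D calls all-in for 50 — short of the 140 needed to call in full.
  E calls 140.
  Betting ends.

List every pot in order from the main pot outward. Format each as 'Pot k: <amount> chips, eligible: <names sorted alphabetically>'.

Pot 1: 195 chips, eligible: A, B, C, D, E
Pot 2: 44 chips, eligible: B, C, D, E
Pot 3: 222 chips, eligible: B, C, E
Pot 4: 32 chips, eligible: B, E

Derivation:
Contributions: A=39, B=140, C=124, D=50, E=140
Pot levels (distinct totals of non-folded players): 39, 50, 124, 140
Layer 1-39: 39 each from A, B, C, D, E = 39*5 = 195 chips; eligible A, B, C, D, E
Layer 40-50: 11 each from B, C, D, E = 11*4 = 44 chips; eligible B, C, D, E
Layer 51-124: 74 each from B, C, E = 74*3 = 222 chips; eligible B, C, E
Layer 125-140: 16 each from B, E = 16*2 = 32 chips; eligible B, E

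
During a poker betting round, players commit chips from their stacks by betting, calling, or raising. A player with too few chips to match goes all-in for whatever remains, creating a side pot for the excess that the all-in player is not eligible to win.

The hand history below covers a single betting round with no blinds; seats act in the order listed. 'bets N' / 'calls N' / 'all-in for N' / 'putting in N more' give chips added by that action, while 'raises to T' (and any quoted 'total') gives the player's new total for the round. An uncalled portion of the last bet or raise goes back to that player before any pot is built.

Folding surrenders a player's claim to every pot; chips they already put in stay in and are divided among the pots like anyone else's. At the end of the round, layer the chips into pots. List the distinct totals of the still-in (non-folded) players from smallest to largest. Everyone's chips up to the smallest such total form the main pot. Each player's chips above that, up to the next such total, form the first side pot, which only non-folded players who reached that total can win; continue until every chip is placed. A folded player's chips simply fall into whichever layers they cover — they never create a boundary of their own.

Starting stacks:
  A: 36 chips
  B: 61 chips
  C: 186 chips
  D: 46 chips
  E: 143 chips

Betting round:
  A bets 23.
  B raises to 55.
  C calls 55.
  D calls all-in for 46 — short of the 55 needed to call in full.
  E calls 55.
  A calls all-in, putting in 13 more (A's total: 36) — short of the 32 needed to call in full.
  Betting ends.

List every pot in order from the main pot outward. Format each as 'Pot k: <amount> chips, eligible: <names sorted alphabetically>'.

Pot 1: 180 chips, eligible: A, B, C, D, E
Pot 2: 40 chips, eligible: B, C, D, E
Pot 3: 27 chips, eligible: B, C, E

Derivation:
Contributions: A=36, B=55, C=55, D=46, E=55
Pot levels (distinct totals of non-folded players): 36, 46, 55
Layer 1-36: 36 each from A, B, C, D, E = 36*5 = 180 chips; eligible A, B, C, D, E
Layer 37-46: 10 each from B, C, D, E = 10*4 = 40 chips; eligible B, C, D, E
Layer 47-55: 9 each from B, C, E = 9*3 = 27 chips; eligible B, C, E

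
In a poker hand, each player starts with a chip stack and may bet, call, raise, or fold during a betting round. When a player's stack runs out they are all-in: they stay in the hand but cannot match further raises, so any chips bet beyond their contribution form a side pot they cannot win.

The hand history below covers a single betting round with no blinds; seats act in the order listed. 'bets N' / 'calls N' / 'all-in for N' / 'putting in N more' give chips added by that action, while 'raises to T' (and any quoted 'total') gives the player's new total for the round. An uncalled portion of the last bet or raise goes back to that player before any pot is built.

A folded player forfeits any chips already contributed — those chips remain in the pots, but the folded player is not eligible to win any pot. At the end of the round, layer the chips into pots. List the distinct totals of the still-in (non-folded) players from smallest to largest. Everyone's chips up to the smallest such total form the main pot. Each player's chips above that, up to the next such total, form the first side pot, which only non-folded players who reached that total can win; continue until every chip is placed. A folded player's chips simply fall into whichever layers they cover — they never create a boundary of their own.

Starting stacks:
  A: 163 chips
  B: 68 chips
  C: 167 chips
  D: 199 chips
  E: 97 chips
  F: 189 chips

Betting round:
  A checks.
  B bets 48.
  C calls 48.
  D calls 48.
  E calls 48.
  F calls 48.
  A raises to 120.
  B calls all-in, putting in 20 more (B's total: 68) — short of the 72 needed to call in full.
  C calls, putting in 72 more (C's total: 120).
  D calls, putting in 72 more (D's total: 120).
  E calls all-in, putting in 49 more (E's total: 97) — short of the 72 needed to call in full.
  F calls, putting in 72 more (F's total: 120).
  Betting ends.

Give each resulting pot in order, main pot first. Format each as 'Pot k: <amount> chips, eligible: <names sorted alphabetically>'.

Pot 1: 408 chips, eligible: A, B, C, D, E, F
Pot 2: 145 chips, eligible: A, C, D, E, F
Pot 3: 92 chips, eligible: A, C, D, F

Derivation:
Contributions: A=120, B=68, C=120, D=120, E=97, F=120
Pot levels (distinct totals of non-folded players): 68, 97, 120
Layer 1-68: 68 each from A, B, C, D, E, F = 68*6 = 408 chips; eligible A, B, C, D, E, F
Layer 69-97: 29 each from A, C, D, E, F = 29*5 = 145 chips; eligible A, C, D, E, F
Layer 98-120: 23 each from A, C, D, F = 23*4 = 92 chips; eligible A, C, D, F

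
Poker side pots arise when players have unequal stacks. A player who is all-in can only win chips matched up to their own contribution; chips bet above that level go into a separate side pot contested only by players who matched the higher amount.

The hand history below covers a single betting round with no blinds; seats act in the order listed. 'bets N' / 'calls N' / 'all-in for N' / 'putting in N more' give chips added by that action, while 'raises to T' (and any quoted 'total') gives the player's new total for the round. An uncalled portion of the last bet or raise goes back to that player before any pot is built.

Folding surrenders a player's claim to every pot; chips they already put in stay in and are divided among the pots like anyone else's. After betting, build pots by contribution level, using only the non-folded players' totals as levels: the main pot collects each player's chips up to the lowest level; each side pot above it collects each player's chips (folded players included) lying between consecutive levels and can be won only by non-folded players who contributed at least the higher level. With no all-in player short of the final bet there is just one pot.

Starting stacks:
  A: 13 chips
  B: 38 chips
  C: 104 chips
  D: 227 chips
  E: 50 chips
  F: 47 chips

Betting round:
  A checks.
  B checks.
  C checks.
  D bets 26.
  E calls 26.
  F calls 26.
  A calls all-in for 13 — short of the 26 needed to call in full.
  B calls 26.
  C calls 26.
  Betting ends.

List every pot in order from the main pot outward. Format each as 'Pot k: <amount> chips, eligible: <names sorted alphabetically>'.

Contributions: A=13, B=26, C=26, D=26, E=26, F=26
Pot levels (distinct totals of non-folded players): 13, 26
Layer 1-13: 13 each from A, B, C, D, E, F = 13*6 = 78 chips; eligible A, B, C, D, E, F
Layer 14-26: 13 each from B, C, D, E, F = 13*5 = 65 chips; eligible B, C, D, E, F

Pot 1: 78 chips, eligible: A, B, C, D, E, F
Pot 2: 65 chips, eligible: B, C, D, E, F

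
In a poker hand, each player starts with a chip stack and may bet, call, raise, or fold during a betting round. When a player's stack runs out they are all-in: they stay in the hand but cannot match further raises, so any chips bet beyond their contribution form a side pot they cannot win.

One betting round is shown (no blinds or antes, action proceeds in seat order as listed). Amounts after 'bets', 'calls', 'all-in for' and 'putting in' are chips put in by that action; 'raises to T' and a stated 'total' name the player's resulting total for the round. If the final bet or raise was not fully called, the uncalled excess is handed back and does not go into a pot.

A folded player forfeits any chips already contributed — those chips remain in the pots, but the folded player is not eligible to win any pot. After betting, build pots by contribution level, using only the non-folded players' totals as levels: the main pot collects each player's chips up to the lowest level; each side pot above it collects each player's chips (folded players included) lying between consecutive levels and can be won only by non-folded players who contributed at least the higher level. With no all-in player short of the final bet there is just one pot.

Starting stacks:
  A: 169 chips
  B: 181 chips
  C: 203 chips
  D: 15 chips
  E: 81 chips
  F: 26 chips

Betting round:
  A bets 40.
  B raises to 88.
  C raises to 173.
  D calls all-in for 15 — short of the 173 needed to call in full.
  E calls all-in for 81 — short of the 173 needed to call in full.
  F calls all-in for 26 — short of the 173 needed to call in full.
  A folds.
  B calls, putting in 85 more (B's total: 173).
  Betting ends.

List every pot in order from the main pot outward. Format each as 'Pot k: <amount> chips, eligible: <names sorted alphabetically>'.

Pot 1: 90 chips, eligible: B, C, D, E, F
Pot 2: 55 chips, eligible: B, C, E, F
Pot 3: 179 chips, eligible: B, C, E
Pot 4: 184 chips, eligible: B, C

Derivation:
Contributions: A=40, B=173, C=173, D=15, E=81, F=26
Folded: A
Pot levels (distinct totals of non-folded players): 15, 26, 81, 173
Layer 1-15: 15 each from A, B, C, D, E, F = 15*6 = 90 chips; eligible B, C, D, E, F
Layer 16-26: 11 each from A, B, C, E, F = 11*5 = 55 chips; eligible B, C, E, F
Layer 27-81: A 14 + B 55 + C 55 + E 55 = 179 chips; eligible B, C, E
Layer 82-173: 92 each from B, C = 92*2 = 184 chips; eligible B, C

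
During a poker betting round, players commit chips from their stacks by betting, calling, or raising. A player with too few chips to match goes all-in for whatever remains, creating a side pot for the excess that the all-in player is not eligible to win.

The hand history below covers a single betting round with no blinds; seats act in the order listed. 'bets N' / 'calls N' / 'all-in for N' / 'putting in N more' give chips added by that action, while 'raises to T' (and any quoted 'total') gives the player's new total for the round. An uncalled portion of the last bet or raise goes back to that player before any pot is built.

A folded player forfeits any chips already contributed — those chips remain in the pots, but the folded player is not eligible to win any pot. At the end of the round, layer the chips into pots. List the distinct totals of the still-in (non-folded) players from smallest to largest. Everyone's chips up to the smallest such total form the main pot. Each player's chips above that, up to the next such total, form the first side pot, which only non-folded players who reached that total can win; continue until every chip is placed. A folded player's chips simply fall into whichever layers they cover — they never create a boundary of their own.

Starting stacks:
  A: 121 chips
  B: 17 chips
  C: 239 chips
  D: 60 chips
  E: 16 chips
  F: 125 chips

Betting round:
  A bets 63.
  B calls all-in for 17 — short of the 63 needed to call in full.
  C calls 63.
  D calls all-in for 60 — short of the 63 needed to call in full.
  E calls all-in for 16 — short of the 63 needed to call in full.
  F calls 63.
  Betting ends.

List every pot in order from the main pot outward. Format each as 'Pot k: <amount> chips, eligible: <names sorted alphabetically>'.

Pot 1: 96 chips, eligible: A, B, C, D, E, F
Pot 2: 5 chips, eligible: A, B, C, D, F
Pot 3: 172 chips, eligible: A, C, D, F
Pot 4: 9 chips, eligible: A, C, F

Derivation:
Contributions: A=63, B=17, C=63, D=60, E=16, F=63
Pot levels (distinct totals of non-folded players): 16, 17, 60, 63
Layer 1-16: 16 each from A, B, C, D, E, F = 16*6 = 96 chips; eligible A, B, C, D, E, F
Layer 17-17: 1 each from A, B, C, D, F = 1*5 = 5 chips; eligible A, B, C, D, F
Layer 18-60: 43 each from A, C, D, F = 43*4 = 172 chips; eligible A, C, D, F
Layer 61-63: 3 each from A, C, F = 3*3 = 9 chips; eligible A, C, F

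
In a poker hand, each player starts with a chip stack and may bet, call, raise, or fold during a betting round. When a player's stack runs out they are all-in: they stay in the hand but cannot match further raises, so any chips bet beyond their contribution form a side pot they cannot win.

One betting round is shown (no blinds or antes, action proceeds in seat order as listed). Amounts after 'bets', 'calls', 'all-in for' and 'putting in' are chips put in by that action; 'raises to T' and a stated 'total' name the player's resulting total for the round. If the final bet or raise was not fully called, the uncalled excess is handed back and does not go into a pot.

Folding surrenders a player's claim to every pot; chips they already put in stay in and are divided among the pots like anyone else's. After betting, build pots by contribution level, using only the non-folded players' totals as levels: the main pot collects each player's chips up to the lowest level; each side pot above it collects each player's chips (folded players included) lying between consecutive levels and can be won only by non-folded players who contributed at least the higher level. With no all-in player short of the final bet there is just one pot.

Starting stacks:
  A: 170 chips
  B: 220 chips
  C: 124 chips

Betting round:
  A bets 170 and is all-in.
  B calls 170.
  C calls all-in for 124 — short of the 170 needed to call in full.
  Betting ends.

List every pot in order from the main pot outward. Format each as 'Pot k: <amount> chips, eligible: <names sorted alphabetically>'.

Contributions: A=170, B=170, C=124
Pot levels (distinct totals of non-folded players): 124, 170
Layer 1-124: 124 each from A, B, C = 124*3 = 372 chips; eligible A, B, C
Layer 125-170: 46 each from A, B = 46*2 = 92 chips; eligible A, B

Pot 1: 372 chips, eligible: A, B, C
Pot 2: 92 chips, eligible: A, B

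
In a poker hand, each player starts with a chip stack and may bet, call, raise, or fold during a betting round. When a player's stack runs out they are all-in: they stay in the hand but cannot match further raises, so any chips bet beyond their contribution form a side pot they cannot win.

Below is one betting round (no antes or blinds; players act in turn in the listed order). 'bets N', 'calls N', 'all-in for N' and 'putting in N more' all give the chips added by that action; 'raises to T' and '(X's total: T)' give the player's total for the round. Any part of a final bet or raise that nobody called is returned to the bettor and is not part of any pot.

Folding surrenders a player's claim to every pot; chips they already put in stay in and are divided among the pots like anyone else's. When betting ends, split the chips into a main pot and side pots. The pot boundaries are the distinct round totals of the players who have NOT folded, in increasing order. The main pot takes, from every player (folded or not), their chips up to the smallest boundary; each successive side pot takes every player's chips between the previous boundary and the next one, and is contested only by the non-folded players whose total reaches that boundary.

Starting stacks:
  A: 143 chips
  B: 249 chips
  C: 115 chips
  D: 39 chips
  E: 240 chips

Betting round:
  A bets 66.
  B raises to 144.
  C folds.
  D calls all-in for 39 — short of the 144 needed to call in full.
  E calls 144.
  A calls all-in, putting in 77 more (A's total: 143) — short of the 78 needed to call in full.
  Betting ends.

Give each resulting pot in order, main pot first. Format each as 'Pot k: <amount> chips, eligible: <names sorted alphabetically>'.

Pot 1: 156 chips, eligible: A, B, D, E
Pot 2: 312 chips, eligible: A, B, E
Pot 3: 2 chips, eligible: B, E

Derivation:
Contributions: A=143, B=144, D=39, E=144
Folded: C
Pot levels (distinct totals of non-folded players): 39, 143, 144
Layer 1-39: 39 each from A, B, D, E = 39*4 = 156 chips; eligible A, B, D, E
Layer 40-143: 104 each from A, B, E = 104*3 = 312 chips; eligible A, B, E
Layer 144-144: 1 each from B, E = 1*2 = 2 chips; eligible B, E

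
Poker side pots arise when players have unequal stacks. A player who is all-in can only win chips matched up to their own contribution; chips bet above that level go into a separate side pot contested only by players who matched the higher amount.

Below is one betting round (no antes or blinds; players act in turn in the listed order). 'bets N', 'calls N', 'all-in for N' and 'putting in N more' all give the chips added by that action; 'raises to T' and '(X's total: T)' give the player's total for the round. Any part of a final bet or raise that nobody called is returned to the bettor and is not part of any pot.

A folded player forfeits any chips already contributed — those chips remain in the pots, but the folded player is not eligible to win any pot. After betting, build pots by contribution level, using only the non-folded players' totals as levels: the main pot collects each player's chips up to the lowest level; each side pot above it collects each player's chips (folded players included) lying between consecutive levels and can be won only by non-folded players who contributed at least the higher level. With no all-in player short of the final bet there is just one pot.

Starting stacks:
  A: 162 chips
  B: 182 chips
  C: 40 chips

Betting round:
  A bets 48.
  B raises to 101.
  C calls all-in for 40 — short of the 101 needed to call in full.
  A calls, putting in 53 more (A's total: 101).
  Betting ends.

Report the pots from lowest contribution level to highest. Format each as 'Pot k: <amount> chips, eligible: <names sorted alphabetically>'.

Contributions: A=101, B=101, C=40
Pot levels (distinct totals of non-folded players): 40, 101
Layer 1-40: 40 each from A, B, C = 40*3 = 120 chips; eligible A, B, C
Layer 41-101: 61 each from A, B = 61*2 = 122 chips; eligible A, B

Pot 1: 120 chips, eligible: A, B, C
Pot 2: 122 chips, eligible: A, B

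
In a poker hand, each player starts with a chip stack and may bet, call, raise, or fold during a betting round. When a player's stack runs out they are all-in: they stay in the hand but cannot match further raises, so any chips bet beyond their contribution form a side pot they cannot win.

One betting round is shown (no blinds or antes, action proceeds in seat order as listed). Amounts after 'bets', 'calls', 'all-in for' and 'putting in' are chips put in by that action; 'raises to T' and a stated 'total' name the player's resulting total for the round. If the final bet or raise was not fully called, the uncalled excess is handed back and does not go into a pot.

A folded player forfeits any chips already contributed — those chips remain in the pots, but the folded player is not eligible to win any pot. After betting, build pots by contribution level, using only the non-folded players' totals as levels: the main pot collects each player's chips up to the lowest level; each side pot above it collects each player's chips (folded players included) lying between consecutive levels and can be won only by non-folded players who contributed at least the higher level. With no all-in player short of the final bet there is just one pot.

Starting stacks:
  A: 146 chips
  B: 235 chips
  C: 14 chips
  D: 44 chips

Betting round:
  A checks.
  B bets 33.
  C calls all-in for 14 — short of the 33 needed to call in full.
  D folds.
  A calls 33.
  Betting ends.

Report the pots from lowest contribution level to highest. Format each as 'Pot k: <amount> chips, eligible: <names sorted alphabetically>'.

Pot 1: 42 chips, eligible: A, B, C
Pot 2: 38 chips, eligible: A, B

Derivation:
Contributions: A=33, B=33, C=14
Folded: D
Pot levels (distinct totals of non-folded players): 14, 33
Layer 1-14: 14 each from A, B, C = 14*3 = 42 chips; eligible A, B, C
Layer 15-33: 19 each from A, B = 19*2 = 38 chips; eligible A, B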